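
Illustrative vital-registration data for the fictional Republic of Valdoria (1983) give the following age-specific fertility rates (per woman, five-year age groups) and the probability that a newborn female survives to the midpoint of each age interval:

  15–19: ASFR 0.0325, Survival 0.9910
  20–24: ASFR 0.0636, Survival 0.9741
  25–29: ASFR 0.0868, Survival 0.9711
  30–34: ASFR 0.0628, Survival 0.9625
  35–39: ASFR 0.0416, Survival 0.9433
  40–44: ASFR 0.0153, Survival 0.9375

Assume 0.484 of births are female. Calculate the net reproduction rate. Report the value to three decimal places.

0.708

Proportion female at birth = 0.484.
Each age group contributes 5 × ASFR × survival:
  15–19: 5 × 0.0325 × 0.9910 = 0.16104
  20–24: 5 × 0.0636 × 0.9741 = 0.30976
  25–29: 5 × 0.0868 × 0.9711 = 0.42146
  30–34: 5 × 0.0628 × 0.9625 = 0.30223
  35–39: 5 × 0.0416 × 0.9433 = 0.19621
  40–44: 5 × 0.0153 × 0.9375 = 0.07172
Sum = 1.46242
NRR = 0.484 × 1.46242 = 0.70781
NRR < 1, so the cohort does not fully replace itself.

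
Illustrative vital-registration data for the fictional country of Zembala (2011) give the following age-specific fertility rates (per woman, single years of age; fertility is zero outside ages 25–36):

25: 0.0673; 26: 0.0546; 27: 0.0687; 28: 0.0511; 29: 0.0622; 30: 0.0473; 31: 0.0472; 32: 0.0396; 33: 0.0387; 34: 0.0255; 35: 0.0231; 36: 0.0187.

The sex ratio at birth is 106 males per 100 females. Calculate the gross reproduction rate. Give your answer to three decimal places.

Proportion female at birth = 100 / (100 + 106) = 0.48544.
Sum of ASFRs = 0.0673 + 0.0546 + 0.0687 + 0.0511 + 0.0622 + 0.0473 + 0.0472 + 0.0396 + 0.0387 + 0.0255 + 0.0231 + 0.0187 = 0.5440
TFR = 0.544
GRR = 0.48544 × 0.544 = 0.26408

0.264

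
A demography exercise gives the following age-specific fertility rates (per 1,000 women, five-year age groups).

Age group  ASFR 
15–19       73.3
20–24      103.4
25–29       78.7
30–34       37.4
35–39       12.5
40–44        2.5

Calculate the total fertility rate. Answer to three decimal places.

1.539

Sum of ASFRs = 73.3 + 103.4 + 78.7 + 37.4 + 12.5 + 2.5 = 307.8
TFR = 5 × 307.8 / 1000 = 1.539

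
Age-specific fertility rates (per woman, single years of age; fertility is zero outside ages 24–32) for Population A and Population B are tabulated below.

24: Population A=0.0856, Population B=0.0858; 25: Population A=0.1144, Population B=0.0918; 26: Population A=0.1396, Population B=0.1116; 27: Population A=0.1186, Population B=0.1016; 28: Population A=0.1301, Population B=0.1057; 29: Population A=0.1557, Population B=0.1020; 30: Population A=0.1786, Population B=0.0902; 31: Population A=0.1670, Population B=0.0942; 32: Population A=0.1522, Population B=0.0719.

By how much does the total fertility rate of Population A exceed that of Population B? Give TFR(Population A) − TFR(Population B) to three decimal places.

0.387

Population A:
  Sum of ASFRs = 0.0856 + 0.1144 + 0.1396 + 0.1186 + 0.1301 + 0.1557 + 0.1786 + 0.1670 + 0.1522 = 1.2418
  TFR = 1.2418
Population B:
  Sum of ASFRs = 0.0858 + 0.0918 + 0.1116 + 0.1016 + 0.1057 + 0.1020 + 0.0902 + 0.0942 + 0.0719 = 0.8548
  TFR = 0.8548
Difference = 1.2418 − 0.8548 = 0.387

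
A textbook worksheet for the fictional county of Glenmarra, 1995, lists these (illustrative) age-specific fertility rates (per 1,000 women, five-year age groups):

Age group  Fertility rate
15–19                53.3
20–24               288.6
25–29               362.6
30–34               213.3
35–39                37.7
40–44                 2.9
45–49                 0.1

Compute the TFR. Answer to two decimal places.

Sum of ASFRs = 53.3 + 288.6 + 362.6 + 213.3 + 37.7 + 2.9 + 0.1 = 958.5
TFR = 5 × 958.5 / 1000 = 4.7925

4.79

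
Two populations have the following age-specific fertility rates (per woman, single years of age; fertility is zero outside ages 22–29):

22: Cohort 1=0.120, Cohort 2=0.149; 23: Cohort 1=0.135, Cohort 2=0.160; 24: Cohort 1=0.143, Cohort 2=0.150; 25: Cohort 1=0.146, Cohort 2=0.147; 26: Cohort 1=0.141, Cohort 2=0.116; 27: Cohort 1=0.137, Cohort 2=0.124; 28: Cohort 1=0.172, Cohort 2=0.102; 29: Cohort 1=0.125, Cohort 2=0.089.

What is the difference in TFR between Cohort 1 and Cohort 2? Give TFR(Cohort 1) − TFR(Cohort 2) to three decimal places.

Cohort 1:
  Sum of ASFRs = 0.120 + 0.135 + 0.143 + 0.146 + 0.141 + 0.137 + 0.172 + 0.125 = 1.119
  TFR = 1.119
Cohort 2:
  Sum of ASFRs = 0.149 + 0.160 + 0.150 + 0.147 + 0.116 + 0.124 + 0.102 + 0.089 = 1.037
  TFR = 1.037
Difference = 1.119 − 1.037 = 0.082

0.082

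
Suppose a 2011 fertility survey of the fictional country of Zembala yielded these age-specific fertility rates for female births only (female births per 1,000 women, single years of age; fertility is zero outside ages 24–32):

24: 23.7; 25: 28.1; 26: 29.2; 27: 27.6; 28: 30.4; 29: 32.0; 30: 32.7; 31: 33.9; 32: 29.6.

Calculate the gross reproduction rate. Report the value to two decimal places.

Sum of female ASFRs = 23.7 + 28.1 + 29.2 + 27.6 + 30.4 + 32.0 + 32.7 + 33.9 + 29.6 = 267.2
GRR = 267.2 / 1000 = 0.2672

0.27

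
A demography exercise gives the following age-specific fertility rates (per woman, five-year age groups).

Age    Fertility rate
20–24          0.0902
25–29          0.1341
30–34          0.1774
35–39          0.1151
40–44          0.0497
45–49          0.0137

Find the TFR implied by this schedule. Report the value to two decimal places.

2.90

Sum of ASFRs = 0.0902 + 0.1341 + 0.1774 + 0.1151 + 0.0497 + 0.0137 = 0.5802
TFR = 5 × 0.5802 = 2.901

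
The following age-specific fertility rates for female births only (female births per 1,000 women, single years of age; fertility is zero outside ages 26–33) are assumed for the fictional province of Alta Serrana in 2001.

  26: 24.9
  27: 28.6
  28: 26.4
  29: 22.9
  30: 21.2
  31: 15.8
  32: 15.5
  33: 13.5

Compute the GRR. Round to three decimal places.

Sum of female ASFRs = 24.9 + 28.6 + 26.4 + 22.9 + 21.2 + 15.8 + 15.5 + 13.5 = 168.8
GRR = 168.8 / 1000 = 0.1688

0.169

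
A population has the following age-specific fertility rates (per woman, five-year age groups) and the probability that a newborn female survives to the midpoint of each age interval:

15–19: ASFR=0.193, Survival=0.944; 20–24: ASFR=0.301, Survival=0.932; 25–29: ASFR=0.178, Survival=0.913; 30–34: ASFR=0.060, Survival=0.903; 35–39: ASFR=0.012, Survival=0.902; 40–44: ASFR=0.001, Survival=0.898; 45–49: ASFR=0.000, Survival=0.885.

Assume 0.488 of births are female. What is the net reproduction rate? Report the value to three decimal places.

Proportion female at birth = 0.488.
Weighting each age-specific rate by interval width and survival:
  15–19: 5 × 0.193 × 0.944 = 0.91096
  20–24: 5 × 0.301 × 0.932 = 1.40266
  25–29: 5 × 0.178 × 0.913 = 0.81257
  30–34: 5 × 0.060 × 0.903 = 0.27090
  35–39: 5 × 0.012 × 0.902 = 0.05412
  40–44: 5 × 0.001 × 0.898 = 0.00449
  45–49: 5 × 0.000 × 0.885 = 0.00000
Sum = 3.45570
NRR = 0.488 × 3.45570 = 1.68638

1.686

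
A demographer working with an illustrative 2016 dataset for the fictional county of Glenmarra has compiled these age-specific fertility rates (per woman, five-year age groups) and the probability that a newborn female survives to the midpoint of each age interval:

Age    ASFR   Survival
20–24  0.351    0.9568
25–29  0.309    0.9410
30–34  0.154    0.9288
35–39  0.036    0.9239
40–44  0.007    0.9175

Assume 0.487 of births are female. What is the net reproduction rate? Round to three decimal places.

1.971

Proportion female at birth = 0.487.
Each age group contributes 5 × ASFR × survival:
  20–24: 5 × 0.351 × 0.9568 = 1.67918
  25–29: 5 × 0.309 × 0.9410 = 1.45385
  30–34: 5 × 0.154 × 0.9288 = 0.71518
  35–39: 5 × 0.036 × 0.9239 = 0.16630
  40–44: 5 × 0.007 × 0.9175 = 0.03211
Sum = 4.04662
NRR = 0.487 × 4.04662 = 1.97070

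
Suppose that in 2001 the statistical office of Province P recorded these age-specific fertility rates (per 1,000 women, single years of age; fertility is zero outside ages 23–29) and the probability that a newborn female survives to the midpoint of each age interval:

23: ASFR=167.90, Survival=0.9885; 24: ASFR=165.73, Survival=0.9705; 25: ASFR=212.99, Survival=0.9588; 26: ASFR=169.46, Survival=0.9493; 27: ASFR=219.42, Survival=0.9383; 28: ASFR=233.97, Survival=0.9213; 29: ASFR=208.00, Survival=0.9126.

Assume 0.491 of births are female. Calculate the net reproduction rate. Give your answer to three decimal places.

0.640

Proportion female at birth = 0.491.
Weighting each age-specific rate by interval width and survival:
  23: 1 × 167.90/1000 × 0.9885 = 0.16597
  24: 1 × 165.73/1000 × 0.9705 = 0.16084
  25: 1 × 212.99/1000 × 0.9588 = 0.20421
  26: 1 × 169.46/1000 × 0.9493 = 0.16087
  27: 1 × 219.42/1000 × 0.9383 = 0.20588
  28: 1 × 233.97/1000 × 0.9213 = 0.21556
  29: 1 × 208.00/1000 × 0.9126 = 0.18982
Sum = 1.30315
NRR = 0.491 × 1.30315 = 0.63985
With NRR below 1 the population is below replacement fertility.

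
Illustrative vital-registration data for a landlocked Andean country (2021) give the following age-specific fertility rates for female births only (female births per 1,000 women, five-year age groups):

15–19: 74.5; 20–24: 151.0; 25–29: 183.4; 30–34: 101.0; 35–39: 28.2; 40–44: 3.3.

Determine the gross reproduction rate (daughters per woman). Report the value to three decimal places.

Sum of female ASFRs = 74.5 + 151.0 + 183.4 + 101.0 + 28.2 + 3.3 = 541.4
GRR = 5 × 541.4 / 1000 = 2.707

2.707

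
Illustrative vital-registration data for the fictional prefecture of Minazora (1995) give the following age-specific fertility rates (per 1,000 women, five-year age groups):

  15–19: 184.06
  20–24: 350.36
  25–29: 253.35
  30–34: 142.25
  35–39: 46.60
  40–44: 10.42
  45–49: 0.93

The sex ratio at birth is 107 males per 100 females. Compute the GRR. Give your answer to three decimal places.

2.386

Proportion female at birth = 100 / (100 + 107) = 0.48309.
Sum of ASFRs = 184.06 + 350.36 + 253.35 + 142.25 + 46.60 + 10.42 + 0.93 = 987.97
TFR = 5 × 987.97 / 1000 = 4.93985
GRR = 0.48309 × 4.93985 = 2.38639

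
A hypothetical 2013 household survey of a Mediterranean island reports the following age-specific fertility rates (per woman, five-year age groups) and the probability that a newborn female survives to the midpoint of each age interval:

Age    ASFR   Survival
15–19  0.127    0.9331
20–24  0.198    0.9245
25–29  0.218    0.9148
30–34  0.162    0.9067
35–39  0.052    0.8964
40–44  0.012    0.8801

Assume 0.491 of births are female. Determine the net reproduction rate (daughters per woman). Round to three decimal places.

Proportion female at birth = 0.491.
Each age group contributes 5 × ASFR × survival:
  15–19: 5 × 0.127 × 0.9331 = 0.59252
  20–24: 5 × 0.198 × 0.9245 = 0.91526
  25–29: 5 × 0.218 × 0.9148 = 0.99713
  30–34: 5 × 0.162 × 0.9067 = 0.73443
  35–39: 5 × 0.052 × 0.8964 = 0.23306
  40–44: 5 × 0.012 × 0.8801 = 0.05281
Sum = 3.52521
NRR = 0.491 × 3.52521 = 1.73088
With NRR above 1 the population is above replacement fertility.

1.731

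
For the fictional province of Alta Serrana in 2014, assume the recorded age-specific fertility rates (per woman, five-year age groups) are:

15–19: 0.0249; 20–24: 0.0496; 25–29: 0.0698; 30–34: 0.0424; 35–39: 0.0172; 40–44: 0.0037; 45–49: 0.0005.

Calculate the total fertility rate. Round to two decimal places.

Sum of ASFRs = 0.0249 + 0.0496 + 0.0698 + 0.0424 + 0.0172 + 0.0037 + 0.0005 = 0.2081
TFR = 5 × 0.2081 = 1.0405

1.04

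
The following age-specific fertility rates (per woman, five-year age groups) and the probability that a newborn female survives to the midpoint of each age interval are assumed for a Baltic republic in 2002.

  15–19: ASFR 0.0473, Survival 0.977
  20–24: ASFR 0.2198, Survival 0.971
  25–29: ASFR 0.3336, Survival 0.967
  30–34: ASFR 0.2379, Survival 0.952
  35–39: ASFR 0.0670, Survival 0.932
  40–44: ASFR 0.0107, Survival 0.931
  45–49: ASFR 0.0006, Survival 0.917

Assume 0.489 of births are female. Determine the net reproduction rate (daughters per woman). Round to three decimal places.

Proportion female at birth = 0.489.
Each age group contributes 5 × ASFR × survival:
  15–19: 5 × 0.0473 × 0.977 = 0.23106
  20–24: 5 × 0.2198 × 0.971 = 1.06713
  25–29: 5 × 0.3336 × 0.967 = 1.61296
  30–34: 5 × 0.2379 × 0.952 = 1.13240
  35–39: 5 × 0.0670 × 0.932 = 0.31222
  40–44: 5 × 0.0107 × 0.931 = 0.04981
  45–49: 5 × 0.0006 × 0.917 = 0.00275
Sum = 4.40833
NRR = 0.489 × 4.40833 = 2.15567

2.156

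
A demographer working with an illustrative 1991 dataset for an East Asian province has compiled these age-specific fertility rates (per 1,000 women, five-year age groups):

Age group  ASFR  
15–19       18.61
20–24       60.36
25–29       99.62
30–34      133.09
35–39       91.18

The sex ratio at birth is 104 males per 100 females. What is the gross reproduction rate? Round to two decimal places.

0.99

Proportion female at birth = 100 / (100 + 104) = 0.49020.
Sum of ASFRs = 18.61 + 60.36 + 99.62 + 133.09 + 91.18 = 402.86
TFR = 5 × 402.86 / 1000 = 2.0143
GRR = 0.49020 × 2.0143 = 0.98741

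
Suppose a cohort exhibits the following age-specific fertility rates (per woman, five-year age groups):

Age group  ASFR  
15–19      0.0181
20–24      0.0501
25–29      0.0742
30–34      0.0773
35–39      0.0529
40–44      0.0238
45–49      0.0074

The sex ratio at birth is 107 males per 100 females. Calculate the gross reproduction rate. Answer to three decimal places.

Proportion female at birth = 100 / (100 + 107) = 0.48309.
Sum of ASFRs = 0.0181 + 0.0501 + 0.0742 + 0.0773 + 0.0529 + 0.0238 + 0.0074 = 0.3038
TFR = 5 × 0.3038 = 1.519
GRR = 0.48309 × 1.519 = 0.73381

0.734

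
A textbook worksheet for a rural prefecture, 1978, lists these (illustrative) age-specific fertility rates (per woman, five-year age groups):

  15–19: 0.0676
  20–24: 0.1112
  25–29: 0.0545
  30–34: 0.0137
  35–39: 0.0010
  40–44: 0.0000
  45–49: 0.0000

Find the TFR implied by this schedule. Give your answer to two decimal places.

Sum of ASFRs = 0.0676 + 0.1112 + 0.0545 + 0.0137 + 0.0010 + 0.0000 + 0.0000 = 0.2480
TFR = 5 × 0.2480 = 1.24

1.24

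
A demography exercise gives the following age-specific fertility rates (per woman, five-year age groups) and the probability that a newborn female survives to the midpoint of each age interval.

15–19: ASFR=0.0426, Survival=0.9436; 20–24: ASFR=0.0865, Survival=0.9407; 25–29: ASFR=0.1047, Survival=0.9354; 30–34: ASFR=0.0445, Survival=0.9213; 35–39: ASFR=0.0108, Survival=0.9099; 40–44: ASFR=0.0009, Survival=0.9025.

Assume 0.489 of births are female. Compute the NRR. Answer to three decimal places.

Proportion female at birth = 0.489.
Each age group contributes 5 × ASFR × survival:
  15–19: 5 × 0.0426 × 0.9436 = 0.20099
  20–24: 5 × 0.0865 × 0.9407 = 0.40685
  25–29: 5 × 0.1047 × 0.9354 = 0.48968
  30–34: 5 × 0.0445 × 0.9213 = 0.20499
  35–39: 5 × 0.0108 × 0.9099 = 0.04913
  40–44: 5 × 0.0009 × 0.9025 = 0.00406
Sum = 1.35570
NRR = 0.489 × 1.35570 = 0.66294
An NRR under 1 implies long-run decline under these rates.

0.663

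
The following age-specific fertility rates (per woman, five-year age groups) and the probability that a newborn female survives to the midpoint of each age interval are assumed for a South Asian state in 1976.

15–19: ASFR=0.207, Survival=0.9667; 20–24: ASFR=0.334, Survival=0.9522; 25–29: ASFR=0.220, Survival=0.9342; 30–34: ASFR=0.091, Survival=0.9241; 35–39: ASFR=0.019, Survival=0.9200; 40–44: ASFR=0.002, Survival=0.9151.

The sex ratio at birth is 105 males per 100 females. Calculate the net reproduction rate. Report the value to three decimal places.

2.017

Proportion female at birth = 100 / (100 + 105) = 0.48780.
Per-age-group product (5 × ASFR × survival probability):
  15–19: 5 × 0.207 × 0.9667 = 1.00053
  20–24: 5 × 0.334 × 0.9522 = 1.59017
  25–29: 5 × 0.220 × 0.9342 = 1.02762
  30–34: 5 × 0.091 × 0.9241 = 0.42047
  35–39: 5 × 0.019 × 0.9200 = 0.08740
  40–44: 5 × 0.002 × 0.9151 = 0.00915
Sum = 4.13534
NRR = 0.48780 × 4.13534 = 2.01722
With NRR above 1 the population is above replacement fertility.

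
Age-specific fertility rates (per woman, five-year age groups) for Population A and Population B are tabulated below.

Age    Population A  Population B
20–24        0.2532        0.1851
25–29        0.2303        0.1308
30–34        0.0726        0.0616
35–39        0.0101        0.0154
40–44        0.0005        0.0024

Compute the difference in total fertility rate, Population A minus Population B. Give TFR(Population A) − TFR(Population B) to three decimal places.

0.857

Population A:
  Sum of ASFRs = 0.2532 + 0.2303 + 0.0726 + 0.0101 + 0.0005 = 0.5667
  TFR = 5 × 0.5667 = 2.8335
Population B:
  Sum of ASFRs = 0.1851 + 0.1308 + 0.0616 + 0.0154 + 0.0024 = 0.3953
  TFR = 5 × 0.3953 = 1.9765
Difference = 2.8335 − 1.9765 = 0.857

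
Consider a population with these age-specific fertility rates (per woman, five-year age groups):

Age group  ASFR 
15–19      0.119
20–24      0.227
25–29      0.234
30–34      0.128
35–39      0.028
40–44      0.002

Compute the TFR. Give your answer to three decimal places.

Sum of ASFRs = 0.119 + 0.227 + 0.234 + 0.128 + 0.028 + 0.002 = 0.738
TFR = 5 × 0.738 = 3.69

3.690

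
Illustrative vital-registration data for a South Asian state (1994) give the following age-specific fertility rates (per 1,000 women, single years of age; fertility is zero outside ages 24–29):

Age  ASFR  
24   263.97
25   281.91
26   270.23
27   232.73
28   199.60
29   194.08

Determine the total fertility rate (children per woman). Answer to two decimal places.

1.44

Sum of ASFRs = 263.97 + 281.91 + 270.23 + 232.73 + 199.60 + 194.08 = 1442.52
TFR = 1442.52 / 1000 = 1.44252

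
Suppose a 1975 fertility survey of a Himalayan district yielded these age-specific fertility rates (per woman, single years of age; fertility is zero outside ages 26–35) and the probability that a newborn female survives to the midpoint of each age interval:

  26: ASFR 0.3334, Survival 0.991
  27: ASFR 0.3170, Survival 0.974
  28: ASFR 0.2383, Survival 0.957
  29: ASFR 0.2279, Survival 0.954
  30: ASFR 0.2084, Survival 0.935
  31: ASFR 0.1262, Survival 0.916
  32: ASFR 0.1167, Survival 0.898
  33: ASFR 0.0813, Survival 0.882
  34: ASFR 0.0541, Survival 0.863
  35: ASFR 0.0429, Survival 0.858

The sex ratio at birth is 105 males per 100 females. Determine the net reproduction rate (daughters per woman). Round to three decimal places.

Proportion female at birth = 100 / (100 + 105) = 0.48780.
Per-age-group product (1 × ASFR × survival probability):
  26: 1 × 0.3334 × 0.991 = 0.33040
  27: 1 × 0.3170 × 0.974 = 0.30876
  28: 1 × 0.2383 × 0.957 = 0.22805
  29: 1 × 0.2279 × 0.954 = 0.21742
  30: 1 × 0.2084 × 0.935 = 0.19485
  31: 1 × 0.1262 × 0.916 = 0.11560
  32: 1 × 0.1167 × 0.898 = 0.10480
  33: 1 × 0.0813 × 0.882 = 0.07171
  34: 1 × 0.0541 × 0.863 = 0.04669
  35: 1 × 0.0429 × 0.858 = 0.03681
Sum = 1.65509
NRR = 0.48780 × 1.65509 = 0.80735
With NRR below 1 the population is below replacement fertility.

0.807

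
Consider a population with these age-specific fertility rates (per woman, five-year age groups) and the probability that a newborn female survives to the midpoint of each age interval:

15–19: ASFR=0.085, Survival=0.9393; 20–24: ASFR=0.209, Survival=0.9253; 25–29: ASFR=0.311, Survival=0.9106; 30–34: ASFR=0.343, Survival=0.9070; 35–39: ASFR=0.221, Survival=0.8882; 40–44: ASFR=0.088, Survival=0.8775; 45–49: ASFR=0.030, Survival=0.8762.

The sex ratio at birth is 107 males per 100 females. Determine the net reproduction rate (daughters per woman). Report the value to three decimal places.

2.820

Proportion female at birth = 100 / (100 + 107) = 0.48309.
Each age group contributes 5 × ASFR × survival:
  15–19: 5 × 0.085 × 0.9393 = 0.39920
  20–24: 5 × 0.209 × 0.9253 = 0.96694
  25–29: 5 × 0.311 × 0.9106 = 1.41598
  30–34: 5 × 0.343 × 0.9070 = 1.55551
  35–39: 5 × 0.221 × 0.8882 = 0.98146
  40–44: 5 × 0.088 × 0.8775 = 0.38610
  45–49: 5 × 0.030 × 0.8762 = 0.13143
Sum = 5.83662
NRR = 0.48309 × 5.83662 = 2.81961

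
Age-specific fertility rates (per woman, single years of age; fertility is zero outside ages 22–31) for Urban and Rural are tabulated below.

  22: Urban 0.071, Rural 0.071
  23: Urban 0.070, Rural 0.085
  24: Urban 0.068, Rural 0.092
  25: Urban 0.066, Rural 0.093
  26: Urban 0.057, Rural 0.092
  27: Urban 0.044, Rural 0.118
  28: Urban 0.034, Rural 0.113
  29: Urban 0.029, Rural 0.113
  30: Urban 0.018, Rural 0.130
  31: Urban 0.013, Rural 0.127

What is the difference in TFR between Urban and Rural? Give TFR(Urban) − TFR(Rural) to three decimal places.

-0.564

Urban:
  Sum of ASFRs = 0.071 + 0.070 + 0.068 + 0.066 + 0.057 + 0.044 + 0.034 + 0.029 + 0.018 + 0.013 = 0.470
  TFR = 0.47
Rural:
  Sum of ASFRs = 0.071 + 0.085 + 0.092 + 0.093 + 0.092 + 0.118 + 0.113 + 0.113 + 0.130 + 0.127 = 1.034
  TFR = 1.034
Difference = 0.47 − 1.034 = -0.564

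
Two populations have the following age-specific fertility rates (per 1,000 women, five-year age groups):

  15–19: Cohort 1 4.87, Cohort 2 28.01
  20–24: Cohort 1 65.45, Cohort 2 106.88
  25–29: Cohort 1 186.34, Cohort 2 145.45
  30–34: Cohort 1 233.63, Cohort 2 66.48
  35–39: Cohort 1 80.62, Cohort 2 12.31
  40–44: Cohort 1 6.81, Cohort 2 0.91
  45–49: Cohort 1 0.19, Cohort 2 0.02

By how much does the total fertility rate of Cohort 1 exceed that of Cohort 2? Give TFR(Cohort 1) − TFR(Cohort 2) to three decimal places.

1.089

Cohort 1:
  Sum of ASFRs = 4.87 + 65.45 + 186.34 + 233.63 + 80.62 + 6.81 + 0.19 = 577.91
  TFR = 5 × 577.91 / 1000 = 2.88955
Cohort 2:
  Sum of ASFRs = 28.01 + 106.88 + 145.45 + 66.48 + 12.31 + 0.91 + 0.02 = 360.06
  TFR = 5 × 360.06 / 1000 = 1.8003
Difference = 2.88955 − 1.8003 = 1.08925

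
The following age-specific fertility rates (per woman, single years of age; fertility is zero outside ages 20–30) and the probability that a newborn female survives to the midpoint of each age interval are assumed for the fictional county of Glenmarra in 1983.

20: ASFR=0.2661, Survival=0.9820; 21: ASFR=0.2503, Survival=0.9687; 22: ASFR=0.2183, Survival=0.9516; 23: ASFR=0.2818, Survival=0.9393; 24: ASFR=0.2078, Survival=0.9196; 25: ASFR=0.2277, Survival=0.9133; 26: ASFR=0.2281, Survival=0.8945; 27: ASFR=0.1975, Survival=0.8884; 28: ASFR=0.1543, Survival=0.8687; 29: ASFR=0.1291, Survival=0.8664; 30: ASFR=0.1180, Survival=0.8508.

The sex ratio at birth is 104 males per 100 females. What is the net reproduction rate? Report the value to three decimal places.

Proportion female at birth = 100 / (100 + 104) = 0.49020.
Each age group contributes 1 × ASFR × survival:
  20: 1 × 0.2661 × 0.9820 = 0.26131
  21: 1 × 0.2503 × 0.9687 = 0.24247
  22: 1 × 0.2183 × 0.9516 = 0.20773
  23: 1 × 0.2818 × 0.9393 = 0.26469
  24: 1 × 0.2078 × 0.9196 = 0.19109
  25: 1 × 0.2277 × 0.9133 = 0.20796
  26: 1 × 0.2281 × 0.8945 = 0.20404
  27: 1 × 0.1975 × 0.8884 = 0.17546
  28: 1 × 0.1543 × 0.8687 = 0.13404
  29: 1 × 0.1291 × 0.8664 = 0.11185
  30: 1 × 0.1180 × 0.8508 = 0.10039
Sum = 2.10103
NRR = 0.49020 × 2.10103 = 1.02992

1.030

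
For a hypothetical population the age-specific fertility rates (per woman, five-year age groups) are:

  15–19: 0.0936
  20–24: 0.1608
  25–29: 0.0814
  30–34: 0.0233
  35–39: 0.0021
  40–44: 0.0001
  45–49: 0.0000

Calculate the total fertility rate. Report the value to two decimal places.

Sum of ASFRs = 0.0936 + 0.1608 + 0.0814 + 0.0233 + 0.0021 + 0.0001 + 0.0000 = 0.3613
TFR = 5 × 0.3613 = 1.8065

1.81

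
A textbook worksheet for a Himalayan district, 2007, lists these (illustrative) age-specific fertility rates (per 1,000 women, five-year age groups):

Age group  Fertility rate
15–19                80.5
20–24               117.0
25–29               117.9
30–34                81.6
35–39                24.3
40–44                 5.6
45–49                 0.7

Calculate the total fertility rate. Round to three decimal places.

Sum of ASFRs = 80.5 + 117.0 + 117.9 + 81.6 + 24.3 + 5.6 + 0.7 = 427.6
TFR = 5 × 427.6 / 1000 = 2.138

2.138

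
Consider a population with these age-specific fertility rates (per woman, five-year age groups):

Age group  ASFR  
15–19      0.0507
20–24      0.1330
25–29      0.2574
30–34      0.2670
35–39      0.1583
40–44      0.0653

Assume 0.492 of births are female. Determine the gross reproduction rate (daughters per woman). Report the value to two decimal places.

2.29

Proportion female at birth = 0.492.
Sum of ASFRs = 0.0507 + 0.1330 + 0.2574 + 0.2670 + 0.1583 + 0.0653 = 0.9317
TFR = 5 × 0.9317 = 4.6585
GRR = 0.492 × 4.6585 = 2.29198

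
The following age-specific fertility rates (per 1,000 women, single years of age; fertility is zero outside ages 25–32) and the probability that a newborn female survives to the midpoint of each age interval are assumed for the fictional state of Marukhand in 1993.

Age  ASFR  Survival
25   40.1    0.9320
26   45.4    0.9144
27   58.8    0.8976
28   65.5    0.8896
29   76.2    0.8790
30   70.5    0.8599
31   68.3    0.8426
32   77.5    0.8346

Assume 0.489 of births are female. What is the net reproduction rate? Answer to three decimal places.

Proportion female at birth = 0.489.
Survival-weighted fertility by age (1·fₓ·Sₓ):
  25: 1 × 40.1/1000 × 0.9320 = 0.03737
  26: 1 × 45.4/1000 × 0.9144 = 0.04151
  27: 1 × 58.8/1000 × 0.8976 = 0.05278
  28: 1 × 65.5/1000 × 0.8896 = 0.05827
  29: 1 × 76.2/1000 × 0.8790 = 0.06698
  30: 1 × 70.5/1000 × 0.8599 = 0.06062
  31: 1 × 68.3/1000 × 0.8426 = 0.05755
  32: 1 × 77.5/1000 × 0.8346 = 0.06468
Sum = 0.43976
NRR = 0.489 × 0.43976 = 0.21504

0.215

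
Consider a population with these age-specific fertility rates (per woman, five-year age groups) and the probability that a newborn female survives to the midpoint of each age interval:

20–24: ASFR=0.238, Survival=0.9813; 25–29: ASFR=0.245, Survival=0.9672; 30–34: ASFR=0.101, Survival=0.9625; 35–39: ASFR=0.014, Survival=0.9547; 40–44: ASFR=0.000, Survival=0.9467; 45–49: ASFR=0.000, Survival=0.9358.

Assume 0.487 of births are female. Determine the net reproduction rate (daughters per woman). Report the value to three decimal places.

Proportion female at birth = 0.487.
Each age group contributes 5 × ASFR × survival:
  20–24: 5 × 0.238 × 0.9813 = 1.16775
  25–29: 5 × 0.245 × 0.9672 = 1.18482
  30–34: 5 × 0.101 × 0.9625 = 0.48606
  35–39: 5 × 0.014 × 0.9547 = 0.06683
  40–44: 5 × 0.000 × 0.9467 = 0.00000
  45–49: 5 × 0.000 × 0.9358 = 0.00000
Sum = 2.90546
NRR = 0.487 × 2.90546 = 1.41496

1.415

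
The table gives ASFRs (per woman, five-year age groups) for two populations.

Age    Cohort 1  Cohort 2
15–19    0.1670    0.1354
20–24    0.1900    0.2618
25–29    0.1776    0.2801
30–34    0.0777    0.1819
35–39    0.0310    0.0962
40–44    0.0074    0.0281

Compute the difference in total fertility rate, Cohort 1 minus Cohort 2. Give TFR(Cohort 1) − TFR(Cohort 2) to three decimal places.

Cohort 1:
  Sum of ASFRs = 0.1670 + 0.1900 + 0.1776 + 0.0777 + 0.0310 + 0.0074 = 0.6507
  TFR = 5 × 0.6507 = 3.2535
Cohort 2:
  Sum of ASFRs = 0.1354 + 0.2618 + 0.2801 + 0.1819 + 0.0962 + 0.0281 = 0.9835
  TFR = 5 × 0.9835 = 4.9175
Difference = 3.2535 − 4.9175 = -1.664

-1.664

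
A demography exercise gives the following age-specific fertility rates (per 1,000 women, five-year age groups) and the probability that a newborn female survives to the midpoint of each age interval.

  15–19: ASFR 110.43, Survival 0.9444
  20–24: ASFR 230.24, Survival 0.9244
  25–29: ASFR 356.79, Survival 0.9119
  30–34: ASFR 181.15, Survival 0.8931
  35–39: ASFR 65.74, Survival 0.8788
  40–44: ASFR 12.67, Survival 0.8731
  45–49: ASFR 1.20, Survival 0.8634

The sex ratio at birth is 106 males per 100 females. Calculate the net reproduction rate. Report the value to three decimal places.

2.122

Proportion female at birth = 100 / (100 + 106) = 0.48544.
Each age group contributes 5 × ASFR × survival:
  15–19: 5 × 110.43/1000 × 0.9444 = 0.52145
  20–24: 5 × 230.24/1000 × 0.9244 = 1.06417
  25–29: 5 × 356.79/1000 × 0.9119 = 1.62678
  30–34: 5 × 181.15/1000 × 0.8931 = 0.80893
  35–39: 5 × 65.74/1000 × 0.8788 = 0.28886
  40–44: 5 × 12.67/1000 × 0.8731 = 0.05531
  45–49: 5 × 1.20/1000 × 0.8634 = 0.00518
Sum = 4.37068
NRR = 0.48544 × 4.37068 = 2.12170
With NRR above 1 the population is above replacement fertility.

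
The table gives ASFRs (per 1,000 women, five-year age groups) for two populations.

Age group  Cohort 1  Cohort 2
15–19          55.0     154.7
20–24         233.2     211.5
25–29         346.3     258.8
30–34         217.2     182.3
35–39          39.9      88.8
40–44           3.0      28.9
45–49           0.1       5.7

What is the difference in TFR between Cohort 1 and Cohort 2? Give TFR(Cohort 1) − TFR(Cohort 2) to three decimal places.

-0.180

Cohort 1:
  Sum of ASFRs = 55.0 + 233.2 + 346.3 + 217.2 + 39.9 + 3.0 + 0.1 = 894.7
  TFR = 5 × 894.7 / 1000 = 4.4735
Cohort 2:
  Sum of ASFRs = 154.7 + 211.5 + 258.8 + 182.3 + 88.8 + 28.9 + 5.7 = 930.7
  TFR = 5 × 930.7 / 1000 = 4.6535
Difference = 4.4735 − 4.6535 = -0.18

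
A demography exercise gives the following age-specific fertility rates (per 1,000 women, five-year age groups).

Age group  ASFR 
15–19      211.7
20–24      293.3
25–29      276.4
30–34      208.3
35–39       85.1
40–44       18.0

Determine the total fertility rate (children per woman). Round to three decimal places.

Sum of ASFRs = 211.7 + 293.3 + 276.4 + 208.3 + 85.1 + 18.0 = 1092.8
TFR = 5 × 1092.8 / 1000 = 5.464

5.464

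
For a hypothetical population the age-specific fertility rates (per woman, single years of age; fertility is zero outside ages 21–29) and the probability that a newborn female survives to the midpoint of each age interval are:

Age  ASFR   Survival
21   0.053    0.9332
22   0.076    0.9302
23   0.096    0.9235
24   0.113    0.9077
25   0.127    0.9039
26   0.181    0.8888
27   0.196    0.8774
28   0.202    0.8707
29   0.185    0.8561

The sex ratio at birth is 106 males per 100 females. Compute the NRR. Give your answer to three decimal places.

Proportion female at birth = 100 / (100 + 106) = 0.48544.
Per-age-group product (1 × ASFR × survival probability):
  21: 1 × 0.053 × 0.9332 = 0.04946
  22: 1 × 0.076 × 0.9302 = 0.07070
  23: 1 × 0.096 × 0.9235 = 0.08866
  24: 1 × 0.113 × 0.9077 = 0.10257
  25: 1 × 0.127 × 0.9039 = 0.11480
  26: 1 × 0.181 × 0.8888 = 0.16087
  27: 1 × 0.196 × 0.8774 = 0.17197
  28: 1 × 0.202 × 0.8707 = 0.17588
  29: 1 × 0.185 × 0.8561 = 0.15838
Sum = 1.09329
NRR = 0.48544 × 1.09329 = 0.53073
NRR < 1, so the cohort does not fully replace itself.

0.531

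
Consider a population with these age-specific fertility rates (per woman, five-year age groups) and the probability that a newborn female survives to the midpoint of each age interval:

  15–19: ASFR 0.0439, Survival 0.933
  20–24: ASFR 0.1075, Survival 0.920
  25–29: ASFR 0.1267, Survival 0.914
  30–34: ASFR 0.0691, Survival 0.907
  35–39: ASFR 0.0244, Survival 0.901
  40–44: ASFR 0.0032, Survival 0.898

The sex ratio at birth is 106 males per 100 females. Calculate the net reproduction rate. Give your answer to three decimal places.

Proportion female at birth = 100 / (100 + 106) = 0.48544.
Per-age-group product (5 × ASFR × survival probability):
  15–19: 5 × 0.0439 × 0.933 = 0.20479
  20–24: 5 × 0.1075 × 0.920 = 0.49450
  25–29: 5 × 0.1267 × 0.914 = 0.57902
  30–34: 5 × 0.0691 × 0.907 = 0.31337
  35–39: 5 × 0.0244 × 0.901 = 0.10992
  40–44: 5 × 0.0032 × 0.898 = 0.01437
Sum = 1.71597
NRR = 0.48544 × 1.71597 = 0.83300

0.833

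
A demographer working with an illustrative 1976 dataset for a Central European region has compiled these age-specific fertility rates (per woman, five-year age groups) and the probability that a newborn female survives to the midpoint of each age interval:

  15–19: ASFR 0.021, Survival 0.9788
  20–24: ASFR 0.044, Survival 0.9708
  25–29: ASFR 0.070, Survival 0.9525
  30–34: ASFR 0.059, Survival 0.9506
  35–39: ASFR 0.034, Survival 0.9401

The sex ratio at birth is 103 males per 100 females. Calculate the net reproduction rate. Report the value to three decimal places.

0.537

Proportion female at birth = 100 / (100 + 103) = 0.49261.
Per-age-group product (5 × ASFR × survival probability):
  15–19: 5 × 0.021 × 0.9788 = 0.10277
  20–24: 5 × 0.044 × 0.9708 = 0.21358
  25–29: 5 × 0.070 × 0.9525 = 0.33338
  30–34: 5 × 0.059 × 0.9506 = 0.28043
  35–39: 5 × 0.034 × 0.9401 = 0.15982
Sum = 1.08998
NRR = 0.49261 × 1.08998 = 0.53694
NRR < 1, so the cohort does not fully replace itself.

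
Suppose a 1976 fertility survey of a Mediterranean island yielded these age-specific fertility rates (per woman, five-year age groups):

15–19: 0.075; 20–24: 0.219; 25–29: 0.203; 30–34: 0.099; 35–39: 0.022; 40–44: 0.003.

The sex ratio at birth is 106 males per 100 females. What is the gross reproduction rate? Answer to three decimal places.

Proportion female at birth = 100 / (100 + 106) = 0.48544.
Sum of ASFRs = 0.075 + 0.219 + 0.203 + 0.099 + 0.022 + 0.003 = 0.621
TFR = 5 × 0.621 = 3.105
GRR = 0.48544 × 3.105 = 1.50729

1.507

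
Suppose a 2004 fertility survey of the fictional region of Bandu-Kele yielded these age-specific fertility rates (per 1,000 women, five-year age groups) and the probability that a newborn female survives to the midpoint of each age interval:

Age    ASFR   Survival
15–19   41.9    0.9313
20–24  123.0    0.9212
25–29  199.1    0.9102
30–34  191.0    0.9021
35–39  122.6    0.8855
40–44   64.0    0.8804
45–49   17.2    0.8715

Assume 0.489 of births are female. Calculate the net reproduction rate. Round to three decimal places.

Proportion female at birth = 0.489.
Survival-weighted fertility by age (5·fₓ·Sₓ):
  15–19: 5 × 41.9/1000 × 0.9313 = 0.19511
  20–24: 5 × 123.0/1000 × 0.9212 = 0.56654
  25–29: 5 × 199.1/1000 × 0.9102 = 0.90610
  30–34: 5 × 191.0/1000 × 0.9021 = 0.86151
  35–39: 5 × 122.6/1000 × 0.8855 = 0.54281
  40–44: 5 × 64.0/1000 × 0.8804 = 0.28173
  45–49: 5 × 17.2/1000 × 0.8715 = 0.07495
Sum = 3.42875
NRR = 0.489 × 3.42875 = 1.67666

1.677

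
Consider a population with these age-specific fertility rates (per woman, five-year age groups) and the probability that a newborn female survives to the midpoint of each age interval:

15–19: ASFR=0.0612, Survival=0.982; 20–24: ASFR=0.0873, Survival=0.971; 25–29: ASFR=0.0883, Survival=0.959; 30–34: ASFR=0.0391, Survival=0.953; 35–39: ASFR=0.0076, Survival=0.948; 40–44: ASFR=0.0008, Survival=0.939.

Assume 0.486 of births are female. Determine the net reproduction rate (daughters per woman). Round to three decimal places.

0.668

Proportion female at birth = 0.486.
Survival-weighted fertility by age (5·fₓ·Sₓ):
  15–19: 5 × 0.0612 × 0.982 = 0.30049
  20–24: 5 × 0.0873 × 0.971 = 0.42384
  25–29: 5 × 0.0883 × 0.959 = 0.42340
  30–34: 5 × 0.0391 × 0.953 = 0.18631
  35–39: 5 × 0.0076 × 0.948 = 0.03602
  40–44: 5 × 0.0008 × 0.939 = 0.00376
Sum = 1.37382
NRR = 0.486 × 1.37382 = 0.66768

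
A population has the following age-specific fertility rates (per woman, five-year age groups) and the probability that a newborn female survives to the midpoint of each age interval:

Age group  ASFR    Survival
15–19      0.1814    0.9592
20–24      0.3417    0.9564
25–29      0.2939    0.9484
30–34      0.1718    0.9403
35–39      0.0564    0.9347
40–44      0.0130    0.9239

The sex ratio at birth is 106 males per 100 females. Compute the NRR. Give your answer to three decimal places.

Proportion female at birth = 100 / (100 + 106) = 0.48544.
Per-age-group product (5 × ASFR × survival probability):
  15–19: 5 × 0.1814 × 0.9592 = 0.86999
  20–24: 5 × 0.3417 × 0.9564 = 1.63401
  25–29: 5 × 0.2939 × 0.9484 = 1.39367
  30–34: 5 × 0.1718 × 0.9403 = 0.80772
  35–39: 5 × 0.0564 × 0.9347 = 0.26359
  40–44: 5 × 0.0130 × 0.9239 = 0.06005
Sum = 5.02903
NRR = 0.48544 × 5.02903 = 2.44129
An NRR exceeding 1 indicates intrinsic growth under these rates.

2.441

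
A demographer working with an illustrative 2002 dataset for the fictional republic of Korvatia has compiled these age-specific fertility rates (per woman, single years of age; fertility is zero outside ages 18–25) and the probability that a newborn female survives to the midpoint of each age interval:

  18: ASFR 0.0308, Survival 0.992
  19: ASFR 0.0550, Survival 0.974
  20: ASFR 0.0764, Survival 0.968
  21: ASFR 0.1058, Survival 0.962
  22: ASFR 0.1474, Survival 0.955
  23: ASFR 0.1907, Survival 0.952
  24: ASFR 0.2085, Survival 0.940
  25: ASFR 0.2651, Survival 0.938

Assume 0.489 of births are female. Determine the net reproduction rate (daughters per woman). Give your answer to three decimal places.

Proportion female at birth = 0.489.
Survival-weighted fertility by age (1·fₓ·Sₓ):
  18: 1 × 0.0308 × 0.992 = 0.03055
  19: 1 × 0.0550 × 0.974 = 0.05357
  20: 1 × 0.0764 × 0.968 = 0.07396
  21: 1 × 0.1058 × 0.962 = 0.10178
  22: 1 × 0.1474 × 0.955 = 0.14077
  23: 1 × 0.1907 × 0.952 = 0.18155
  24: 1 × 0.2085 × 0.940 = 0.19599
  25: 1 × 0.2651 × 0.938 = 0.24866
Sum = 1.02683
NRR = 0.489 × 1.02683 = 0.50212

0.502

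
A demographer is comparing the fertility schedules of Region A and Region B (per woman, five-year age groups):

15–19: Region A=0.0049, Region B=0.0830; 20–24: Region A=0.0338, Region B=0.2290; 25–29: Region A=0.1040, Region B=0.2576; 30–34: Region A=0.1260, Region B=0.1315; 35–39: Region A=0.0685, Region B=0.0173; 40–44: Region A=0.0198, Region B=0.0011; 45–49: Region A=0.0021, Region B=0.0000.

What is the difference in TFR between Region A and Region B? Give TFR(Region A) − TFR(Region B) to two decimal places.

-1.80

Region A:
  Sum of ASFRs = 0.0049 + 0.0338 + 0.1040 + 0.1260 + 0.0685 + 0.0198 + 0.0021 = 0.3591
  TFR = 5 × 0.3591 = 1.7955
Region B:
  Sum of ASFRs = 0.0830 + 0.2290 + 0.2576 + 0.1315 + 0.0173 + 0.0011 + 0.0000 = 0.7195
  TFR = 5 × 0.7195 = 3.5975
Difference = 1.7955 − 3.5975 = -1.802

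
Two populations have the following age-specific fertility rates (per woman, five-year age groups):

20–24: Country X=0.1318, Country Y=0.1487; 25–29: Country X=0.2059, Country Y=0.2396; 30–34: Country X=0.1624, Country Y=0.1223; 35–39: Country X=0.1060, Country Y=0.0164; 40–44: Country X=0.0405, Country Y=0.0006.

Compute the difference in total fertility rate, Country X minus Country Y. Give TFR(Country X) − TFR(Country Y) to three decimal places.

0.595

Country X:
  Sum of ASFRs = 0.1318 + 0.2059 + 0.1624 + 0.1060 + 0.0405 = 0.6466
  TFR = 5 × 0.6466 = 3.233
Country Y:
  Sum of ASFRs = 0.1487 + 0.2396 + 0.1223 + 0.0164 + 0.0006 = 0.5276
  TFR = 5 × 0.5276 = 2.638
Difference = 3.233 − 2.638 = 0.595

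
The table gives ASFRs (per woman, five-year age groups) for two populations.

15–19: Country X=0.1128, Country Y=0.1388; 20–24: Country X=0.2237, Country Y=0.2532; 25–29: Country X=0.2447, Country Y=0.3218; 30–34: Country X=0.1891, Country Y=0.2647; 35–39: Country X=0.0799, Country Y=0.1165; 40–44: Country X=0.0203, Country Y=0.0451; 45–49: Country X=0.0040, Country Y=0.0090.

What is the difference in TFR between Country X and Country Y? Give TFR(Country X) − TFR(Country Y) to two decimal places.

Country X:
  Sum of ASFRs = 0.1128 + 0.2237 + 0.2447 + 0.1891 + 0.0799 + 0.0203 + 0.0040 = 0.8745
  TFR = 5 × 0.8745 = 4.3725
Country Y:
  Sum of ASFRs = 0.1388 + 0.2532 + 0.3218 + 0.2647 + 0.1165 + 0.0451 + 0.0090 = 1.1491
  TFR = 5 × 1.1491 = 5.7455
Difference = 4.3725 − 5.7455 = -1.373

-1.37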